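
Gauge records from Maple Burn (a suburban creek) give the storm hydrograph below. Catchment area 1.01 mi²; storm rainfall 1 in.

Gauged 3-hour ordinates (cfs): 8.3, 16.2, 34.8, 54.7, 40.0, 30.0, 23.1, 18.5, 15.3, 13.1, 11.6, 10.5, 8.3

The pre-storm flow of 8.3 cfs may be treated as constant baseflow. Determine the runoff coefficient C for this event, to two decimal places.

C ≈ 0.81

ΣQ_DR = 176.5 cfs; V = ΣQ_DR·Δt = 1.906 × 10^6 ft³.
Runoff depth d = V / A = 0.8124 in.
C = d / P = 0.8124 / 1 = 0.81.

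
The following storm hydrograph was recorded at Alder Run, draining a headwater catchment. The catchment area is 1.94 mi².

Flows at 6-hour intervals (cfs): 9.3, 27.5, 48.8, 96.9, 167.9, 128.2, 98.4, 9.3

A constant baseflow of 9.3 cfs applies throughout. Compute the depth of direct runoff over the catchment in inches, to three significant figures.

d ≈ 2.45 in

Direct runoff: 0.0, 18.2, 39.5, 87.6, 158.6, 118.9, 89.1, 0.0 cfs; ΣQ_DR = 511.9 cfs.
V = ΣQ_DR · Δt = 511.9 × 21600 s = 1.106 × 10^7 ft³.
Over A = 1.94 mi², depth = V / A = 2.45 in.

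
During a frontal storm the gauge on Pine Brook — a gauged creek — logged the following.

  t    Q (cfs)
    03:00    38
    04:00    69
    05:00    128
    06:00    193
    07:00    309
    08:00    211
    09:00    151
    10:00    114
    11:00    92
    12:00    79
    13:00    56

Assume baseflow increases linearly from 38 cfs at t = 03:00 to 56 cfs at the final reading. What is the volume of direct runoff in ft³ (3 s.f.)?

Direct-runoff ordinates (Q − Q_b): 0.00, 29.20, 86.40, 149.60, 263.80, 164.00, 102.20, 63.40, 39.60, 24.80, 0.00 cfs.
ΣQ_DR = 923.0 cfs.
With Δt = 1 h = 3600 s, V = ΣQ_DR · Δt = 923.0 × 3600 = 3.32 × 10^6 ft³.

V ≈ 3.32 × 10^6 ft³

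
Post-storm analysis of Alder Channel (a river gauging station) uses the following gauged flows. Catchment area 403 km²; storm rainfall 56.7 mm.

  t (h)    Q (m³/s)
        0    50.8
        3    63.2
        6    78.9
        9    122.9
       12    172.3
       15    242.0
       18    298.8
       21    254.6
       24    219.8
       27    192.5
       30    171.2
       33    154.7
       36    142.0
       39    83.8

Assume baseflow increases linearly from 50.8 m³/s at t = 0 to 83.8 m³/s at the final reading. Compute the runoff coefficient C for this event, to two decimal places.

ΣQ_DR = 1305 m³/s; V = ΣQ_DR·Δt = 1.410 × 10^7 m³.
Runoff depth d = V / A = 34.98 mm.
C = d / P = 34.98 / 56.7 = 0.62.

C ≈ 0.62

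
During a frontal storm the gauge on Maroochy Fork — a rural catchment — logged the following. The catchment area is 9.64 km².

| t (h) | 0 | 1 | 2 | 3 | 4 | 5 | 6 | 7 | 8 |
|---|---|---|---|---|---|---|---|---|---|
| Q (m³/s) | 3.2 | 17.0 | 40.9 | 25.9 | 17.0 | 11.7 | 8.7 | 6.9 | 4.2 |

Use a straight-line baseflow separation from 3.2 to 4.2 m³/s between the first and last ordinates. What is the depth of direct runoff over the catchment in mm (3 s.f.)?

d ≈ 38.2 mm

Direct runoff: 0.00, 13.68, 37.45, 22.32, 13.30, 7.88, 4.75, 2.83, 0.00 m³/s; ΣQ_DR = 102.2 m³/s.
V = ΣQ_DR · Δt = 102.2 × 3600 s = 3.679 × 10^5 m³.
Over A = 9.64 km², depth = V / A = 38.2 mm.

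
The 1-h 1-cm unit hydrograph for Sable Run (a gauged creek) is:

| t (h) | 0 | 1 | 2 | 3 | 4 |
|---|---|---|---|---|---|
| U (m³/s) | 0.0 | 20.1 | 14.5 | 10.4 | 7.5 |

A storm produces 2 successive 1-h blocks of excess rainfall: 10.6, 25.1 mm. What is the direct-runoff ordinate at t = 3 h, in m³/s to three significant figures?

By discrete convolution, Q_j = Σ (P_i / 10 mm) · U_{j−i}.
At t = 3 h (j=3): Q = (10.6/10)·10.4 + (25.1/10)·14.5 = 47.4 m³/s.

Q ≈ 47.4 m³/s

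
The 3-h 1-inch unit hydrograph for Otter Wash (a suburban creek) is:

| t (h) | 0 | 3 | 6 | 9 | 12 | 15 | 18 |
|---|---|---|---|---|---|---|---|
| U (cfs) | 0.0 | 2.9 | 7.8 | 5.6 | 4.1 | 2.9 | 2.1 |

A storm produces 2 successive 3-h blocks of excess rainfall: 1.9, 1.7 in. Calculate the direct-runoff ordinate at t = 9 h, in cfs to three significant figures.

By discrete convolution, Q_j = Σ (P_i / 1 in) · U_{j−i}.
At t = 9 h (j=3): Q = (1.9/1)·5.6 + (1.7/1)·7.8 = 23.9 cfs.

Q ≈ 23.9 cfs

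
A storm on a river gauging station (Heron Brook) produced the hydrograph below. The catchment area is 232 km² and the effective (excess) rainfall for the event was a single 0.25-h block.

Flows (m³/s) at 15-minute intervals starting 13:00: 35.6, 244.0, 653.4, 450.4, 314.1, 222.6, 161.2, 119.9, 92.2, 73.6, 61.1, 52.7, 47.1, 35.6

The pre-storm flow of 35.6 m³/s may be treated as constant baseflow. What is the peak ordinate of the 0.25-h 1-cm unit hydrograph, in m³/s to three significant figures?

U_p ≈ 771 m³/s

Direct runoff: 0.0, 208.4, 617.8, 414.8, 278.5, 187.0, 125.6, 84.3, 56.6, 38.0, 25.5, 17.1, 11.5, 0.0 m³/s; ΣQ_DR = 2065 m³/s, peak = 617.8 m³/s.
Runoff depth d = ΣQ_DR·Δt / A = 2065 × 900 / (232 km²) = 8.011 mm.
The 1-cm UH is the DRH scaled by (10 mm)/d, so U_p = 617.8 × 10/8.011 = 771 m³/s.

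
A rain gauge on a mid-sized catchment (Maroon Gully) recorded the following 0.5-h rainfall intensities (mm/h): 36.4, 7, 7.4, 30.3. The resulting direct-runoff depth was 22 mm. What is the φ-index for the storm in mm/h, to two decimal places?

φ ≈ 11.35 mm/h

Only the 2 blocks with intensity above φ contribute runoff: 36.4, 30.3 mm/h.
Σ(I−φ)·Δt = d  ⇒  (36.4+30.3 − 2φ)·0.5 = 22
φ = (66.70 − 22/0.5) / 2 = 11.35 mm/h.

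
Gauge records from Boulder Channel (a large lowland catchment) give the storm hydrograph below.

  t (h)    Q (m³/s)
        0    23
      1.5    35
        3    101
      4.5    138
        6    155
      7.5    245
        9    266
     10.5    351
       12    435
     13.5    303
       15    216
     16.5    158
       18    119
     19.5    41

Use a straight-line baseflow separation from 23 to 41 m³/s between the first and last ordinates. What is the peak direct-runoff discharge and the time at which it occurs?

Q_p = 400.92 m³/s at t = 12 h

Subtracting baseflow gives direct-runoff ordinates: 0.00, 10.62, 75.23, 110.85, 126.46, 215.08, 234.69, 318.31, 400.92, 267.54, 179.15, 119.77, 79.38, 0.00 m³/s.
The maximum is 400.92 m³/s, occurring at the reading for t = 12 h.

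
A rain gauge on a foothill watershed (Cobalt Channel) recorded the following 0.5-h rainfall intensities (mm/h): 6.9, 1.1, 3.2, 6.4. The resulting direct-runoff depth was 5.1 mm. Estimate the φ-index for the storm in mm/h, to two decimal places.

φ ≈ 2.10 mm/h

Only the 3 blocks with intensity above φ contribute runoff: 6.9, 3.2, 6.4 mm/h.
Σ(I−φ)·Δt = d  ⇒  (6.9+3.2+6.4 − 3φ)·0.5 = 5.1
φ = (16.50 − 5.1/0.5) / 3 = 2.10 mm/h.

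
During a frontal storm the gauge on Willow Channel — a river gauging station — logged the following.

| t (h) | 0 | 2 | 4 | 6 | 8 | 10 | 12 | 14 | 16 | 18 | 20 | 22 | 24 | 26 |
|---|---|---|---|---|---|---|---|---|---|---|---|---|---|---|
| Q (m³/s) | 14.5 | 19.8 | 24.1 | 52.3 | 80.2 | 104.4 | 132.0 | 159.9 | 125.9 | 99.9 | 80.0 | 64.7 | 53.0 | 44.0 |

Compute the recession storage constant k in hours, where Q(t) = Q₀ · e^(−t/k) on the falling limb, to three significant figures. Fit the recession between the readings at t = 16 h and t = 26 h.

On the falling limb, Q drops from 125.9 to 44.0 m³/s between t = 16 h and t = 26 h (Δt = 10 h).
k = −Δt / ln(Q₂/Q₁) = −10 / ln(44.0/125.9) = 9.51 h.

k ≈ 9.51 h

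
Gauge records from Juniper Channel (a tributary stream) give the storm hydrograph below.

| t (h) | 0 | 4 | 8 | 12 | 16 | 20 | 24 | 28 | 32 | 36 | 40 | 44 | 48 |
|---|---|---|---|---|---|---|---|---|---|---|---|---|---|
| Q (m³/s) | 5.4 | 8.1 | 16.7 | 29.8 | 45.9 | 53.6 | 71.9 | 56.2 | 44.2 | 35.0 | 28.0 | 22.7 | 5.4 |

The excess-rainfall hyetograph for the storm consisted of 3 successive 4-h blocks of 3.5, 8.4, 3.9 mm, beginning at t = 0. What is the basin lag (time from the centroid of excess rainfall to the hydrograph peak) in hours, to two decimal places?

t_L ≈ 17.90 h

Centroid of excess rainfall: t_c = Σ P_i·t̄_i / ΣP_i = 6.1013 h (block centres at 2, 6, 10 h).
Hydrograph peak occurs at t = 24 h, so basin lag t_L = 24 − 6.1013 = 17.90 h.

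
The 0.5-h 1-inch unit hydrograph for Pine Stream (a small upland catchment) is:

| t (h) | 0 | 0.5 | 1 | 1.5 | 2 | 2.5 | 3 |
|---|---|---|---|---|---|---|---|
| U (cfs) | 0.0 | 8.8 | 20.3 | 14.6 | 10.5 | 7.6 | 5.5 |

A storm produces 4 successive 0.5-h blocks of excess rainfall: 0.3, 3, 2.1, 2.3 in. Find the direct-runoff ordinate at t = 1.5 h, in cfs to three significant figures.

Q ≈ 83.8 cfs

By discrete convolution, Q_j = Σ (P_i / 1 in) · U_{j−i}.
At t = 1.5 h (j=3): Q = (0.3/1)·14.6 + (3/1)·20.3 + (2.1/1)·8.8 + (2.3/1)·0.0 = 83.8 cfs.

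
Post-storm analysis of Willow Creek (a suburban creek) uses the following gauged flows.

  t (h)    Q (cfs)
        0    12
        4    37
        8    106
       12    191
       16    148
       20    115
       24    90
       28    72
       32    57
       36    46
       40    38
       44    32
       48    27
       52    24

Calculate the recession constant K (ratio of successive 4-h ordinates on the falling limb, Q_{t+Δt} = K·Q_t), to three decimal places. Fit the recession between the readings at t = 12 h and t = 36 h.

Using the recession-limb readings at t = 12 h and t = 36 h: Q falls from 191 to 46 cfs over 6 intervals.
K = (Q₂/Q₁)^(1/6) = (46/191)^(1/6) = 0.789.

K ≈ 0.789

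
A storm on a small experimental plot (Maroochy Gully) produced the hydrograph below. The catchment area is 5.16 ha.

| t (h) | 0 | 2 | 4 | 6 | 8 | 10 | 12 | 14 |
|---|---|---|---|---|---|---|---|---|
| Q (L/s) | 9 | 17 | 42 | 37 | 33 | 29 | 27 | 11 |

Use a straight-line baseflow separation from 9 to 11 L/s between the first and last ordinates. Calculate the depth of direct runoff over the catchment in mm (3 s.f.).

Direct runoff: 0.00, 7.71, 32.43, 27.14, 22.86, 18.57, 16.29, 0.00 L/s; ΣQ_DR = 125.0 L/s.
V = ΣQ_DR · Δt = 125.0 × 7200 s = 9.000 × 10^5 L.
Over A = 5.16 ha, depth = V / A = 17.4 mm.

d ≈ 17.4 mm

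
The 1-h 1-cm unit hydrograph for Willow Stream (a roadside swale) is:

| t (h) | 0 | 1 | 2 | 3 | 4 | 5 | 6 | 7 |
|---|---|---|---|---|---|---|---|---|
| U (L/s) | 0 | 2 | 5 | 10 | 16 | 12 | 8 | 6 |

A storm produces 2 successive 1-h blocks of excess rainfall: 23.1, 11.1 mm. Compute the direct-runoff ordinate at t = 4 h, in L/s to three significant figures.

Q ≈ 48.1 L/s

By discrete convolution, Q_j = Σ (P_i / 10 mm) · U_{j−i}.
At t = 4 h (j=4): Q = (23.1/10)·16 + (11.1/10)·10 = 48.1 L/s.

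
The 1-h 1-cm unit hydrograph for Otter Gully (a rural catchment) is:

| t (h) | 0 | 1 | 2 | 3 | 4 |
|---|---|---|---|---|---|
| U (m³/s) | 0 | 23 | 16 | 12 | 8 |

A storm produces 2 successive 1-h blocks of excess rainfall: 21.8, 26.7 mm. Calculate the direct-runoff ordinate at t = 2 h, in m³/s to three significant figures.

By discrete convolution, Q_j = Σ (P_i / 10 mm) · U_{j−i}.
At t = 2 h (j=2): Q = (21.8/10)·16 + (26.7/10)·23 = 96.3 m³/s.

Q ≈ 96.3 m³/s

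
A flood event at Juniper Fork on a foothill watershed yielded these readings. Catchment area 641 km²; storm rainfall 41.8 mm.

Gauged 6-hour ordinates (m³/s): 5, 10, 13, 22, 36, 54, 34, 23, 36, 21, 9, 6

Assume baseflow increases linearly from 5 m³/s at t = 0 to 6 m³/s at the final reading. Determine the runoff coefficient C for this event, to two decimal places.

ΣQ_DR = 203.0 m³/s; V = ΣQ_DR·Δt = 4.385 × 10^6 m³.
Runoff depth d = V / A = 6.841 mm.
C = d / P = 6.841 / 41.8 = 0.16.

C ≈ 0.16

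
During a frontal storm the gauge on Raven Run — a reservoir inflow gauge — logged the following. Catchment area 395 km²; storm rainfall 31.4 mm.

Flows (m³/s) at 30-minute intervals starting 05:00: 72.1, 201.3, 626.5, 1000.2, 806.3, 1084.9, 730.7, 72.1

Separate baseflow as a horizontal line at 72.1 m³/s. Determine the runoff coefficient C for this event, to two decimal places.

C ≈ 0.58

ΣQ_DR = 4017 m³/s; V = ΣQ_DR·Δt = 7.231 × 10^6 m³.
Runoff depth d = V / A = 18.31 mm.
C = d / P = 18.31 / 31.4 = 0.58.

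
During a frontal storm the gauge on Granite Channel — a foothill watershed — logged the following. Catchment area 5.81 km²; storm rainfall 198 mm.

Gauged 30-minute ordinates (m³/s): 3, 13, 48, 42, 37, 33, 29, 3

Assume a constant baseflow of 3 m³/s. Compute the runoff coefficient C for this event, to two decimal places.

ΣQ_DR = 184.0 m³/s; V = ΣQ_DR·Δt = 3.312 × 10^5 m³.
Runoff depth d = V / A = 57.01 mm.
C = d / P = 57.01 / 198 = 0.29.

C ≈ 0.29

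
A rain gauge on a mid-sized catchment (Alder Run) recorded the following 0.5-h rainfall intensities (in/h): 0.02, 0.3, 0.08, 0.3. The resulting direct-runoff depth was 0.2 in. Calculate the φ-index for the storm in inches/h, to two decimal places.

Only the 2 blocks with intensity above φ contribute runoff: 0.3, 0.3 in/h.
Σ(I−φ)·Δt = d  ⇒  (0.3+0.3 − 2φ)·0.5 = 0.2
φ = (0.6000 − 0.2/0.5) / 2 = 0.10 in/h.

φ ≈ 0.10 in/h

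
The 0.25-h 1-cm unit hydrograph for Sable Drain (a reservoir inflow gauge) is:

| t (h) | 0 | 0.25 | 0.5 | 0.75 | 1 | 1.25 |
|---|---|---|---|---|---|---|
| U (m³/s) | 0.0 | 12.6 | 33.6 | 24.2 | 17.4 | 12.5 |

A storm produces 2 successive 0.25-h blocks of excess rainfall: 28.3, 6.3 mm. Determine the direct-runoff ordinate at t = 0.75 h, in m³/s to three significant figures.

Q ≈ 89.7 m³/s

By discrete convolution, Q_j = Σ (P_i / 10 mm) · U_{j−i}.
At t = 0.75 h (j=3): Q = (28.3/10)·24.2 + (6.3/10)·33.6 = 89.7 m³/s.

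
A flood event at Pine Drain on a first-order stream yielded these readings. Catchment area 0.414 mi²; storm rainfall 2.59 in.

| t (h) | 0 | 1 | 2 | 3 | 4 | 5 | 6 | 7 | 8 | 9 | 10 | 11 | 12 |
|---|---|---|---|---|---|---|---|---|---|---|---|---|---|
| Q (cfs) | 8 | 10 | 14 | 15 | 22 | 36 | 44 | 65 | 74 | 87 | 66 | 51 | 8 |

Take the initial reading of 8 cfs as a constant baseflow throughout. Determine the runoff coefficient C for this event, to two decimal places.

ΣQ_DR = 396.0 cfs; V = ΣQ_DR·Δt = 1.426 × 10^6 ft³.
Runoff depth d = V / A = 1.482 in.
C = d / P = 1.482 / 2.59 = 0.57.

C ≈ 0.57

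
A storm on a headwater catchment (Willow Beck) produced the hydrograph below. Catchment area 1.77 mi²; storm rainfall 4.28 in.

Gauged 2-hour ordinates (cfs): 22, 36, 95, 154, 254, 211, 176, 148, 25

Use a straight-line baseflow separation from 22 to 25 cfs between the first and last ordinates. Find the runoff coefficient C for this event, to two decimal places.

C ≈ 0.37

ΣQ_DR = 909.5 cfs; V = ΣQ_DR·Δt = 6.548 × 10^6 ft³.
Runoff depth d = V / A = 1.592 in.
C = d / P = 1.592 / 4.28 = 0.37.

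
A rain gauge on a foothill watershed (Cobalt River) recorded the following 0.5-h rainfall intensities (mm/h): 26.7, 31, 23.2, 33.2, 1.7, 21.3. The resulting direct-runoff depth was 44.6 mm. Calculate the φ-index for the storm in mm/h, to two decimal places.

Only the 5 blocks with intensity above φ contribute runoff: 26.7, 31, 23.2, 33.2, 21.3 mm/h.
Σ(I−φ)·Δt = d  ⇒  (26.7+31+23.2+33.2+21.3 − 5φ)·0.5 = 44.6
φ = (135.4 − 44.6/0.5) / 5 = 9.24 mm/h.

φ ≈ 9.24 mm/h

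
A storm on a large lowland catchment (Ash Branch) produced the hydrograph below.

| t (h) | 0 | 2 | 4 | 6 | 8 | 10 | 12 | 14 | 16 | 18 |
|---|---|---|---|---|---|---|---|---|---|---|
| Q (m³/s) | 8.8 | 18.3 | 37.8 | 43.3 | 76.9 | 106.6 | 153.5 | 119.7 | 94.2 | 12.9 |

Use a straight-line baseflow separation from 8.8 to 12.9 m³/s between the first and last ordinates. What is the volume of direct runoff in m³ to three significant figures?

V ≈ 4.06 × 10^6 m³

Direct-runoff ordinates (Q − Q_b): 0.00, 9.04, 28.09, 33.13, 66.28, 95.52, 141.97, 107.71, 81.76, 0.00 m³/s.
ΣQ_DR = 563.5 m³/s.
With Δt = 2 h = 7200 s, V = ΣQ_DR · Δt = 563.5 × 7200 = 4.06 × 10^6 m³.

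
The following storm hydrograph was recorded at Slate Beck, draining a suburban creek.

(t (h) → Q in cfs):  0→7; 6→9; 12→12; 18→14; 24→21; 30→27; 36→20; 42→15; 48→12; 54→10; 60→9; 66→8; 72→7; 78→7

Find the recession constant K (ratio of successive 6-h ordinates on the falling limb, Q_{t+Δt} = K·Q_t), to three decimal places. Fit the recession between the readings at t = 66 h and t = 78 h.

K ≈ 0.935

Using the recession-limb readings at t = 66 h and t = 78 h: Q falls from 8 to 7 cfs over 2 intervals.
K = (Q₂/Q₁)^(1/2) = (7/8)^(1/2) = 0.935.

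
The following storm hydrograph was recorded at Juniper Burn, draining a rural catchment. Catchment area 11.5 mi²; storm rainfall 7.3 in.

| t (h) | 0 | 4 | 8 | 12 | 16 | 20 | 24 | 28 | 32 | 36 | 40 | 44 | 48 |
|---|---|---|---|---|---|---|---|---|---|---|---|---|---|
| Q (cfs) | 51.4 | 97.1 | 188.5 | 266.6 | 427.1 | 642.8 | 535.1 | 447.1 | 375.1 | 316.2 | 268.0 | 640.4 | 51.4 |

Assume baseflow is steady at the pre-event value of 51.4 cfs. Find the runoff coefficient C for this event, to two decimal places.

C ≈ 0.27

ΣQ_DR = 3639 cfs; V = ΣQ_DR·Δt = 5.240 × 10^7 ft³.
Runoff depth d = V / A = 1.961 in.
C = d / P = 1.961 / 7.3 = 0.27.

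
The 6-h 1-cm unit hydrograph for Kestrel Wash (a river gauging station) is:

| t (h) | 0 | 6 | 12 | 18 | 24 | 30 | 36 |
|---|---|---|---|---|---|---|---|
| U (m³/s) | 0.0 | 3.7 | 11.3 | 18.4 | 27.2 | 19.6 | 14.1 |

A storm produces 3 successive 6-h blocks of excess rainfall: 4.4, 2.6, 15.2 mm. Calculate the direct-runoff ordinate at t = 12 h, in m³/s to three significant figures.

By discrete convolution, Q_j = Σ (P_i / 10 mm) · U_{j−i}.
At t = 12 h (j=2): Q = (4.4/10)·11.3 + (2.6/10)·3.7 + (15.2/10)·0.0 = 5.93 m³/s.

Q ≈ 5.93 m³/s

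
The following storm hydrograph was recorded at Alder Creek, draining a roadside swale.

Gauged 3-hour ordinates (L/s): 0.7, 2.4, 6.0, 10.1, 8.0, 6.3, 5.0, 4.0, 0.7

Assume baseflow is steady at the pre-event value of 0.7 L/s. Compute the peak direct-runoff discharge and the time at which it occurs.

Subtracting baseflow gives direct-runoff ordinates: 0.0, 1.7, 5.3, 9.4, 7.3, 5.6, 4.3, 3.3, 0.0 L/s.
The maximum is 9.4 L/s, occurring at the reading for t = 9 h.

Q_p = 9.4 L/s at t = 9 h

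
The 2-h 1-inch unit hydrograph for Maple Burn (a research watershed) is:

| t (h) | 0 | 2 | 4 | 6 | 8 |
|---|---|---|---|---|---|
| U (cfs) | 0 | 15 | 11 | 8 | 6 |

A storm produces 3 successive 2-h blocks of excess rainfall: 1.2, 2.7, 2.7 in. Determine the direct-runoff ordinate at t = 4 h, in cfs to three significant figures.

Q ≈ 53.7 cfs

By discrete convolution, Q_j = Σ (P_i / 1 in) · U_{j−i}.
At t = 4 h (j=2): Q = (1.2/1)·11 + (2.7/1)·15 + (2.7/1)·0 = 53.7 cfs.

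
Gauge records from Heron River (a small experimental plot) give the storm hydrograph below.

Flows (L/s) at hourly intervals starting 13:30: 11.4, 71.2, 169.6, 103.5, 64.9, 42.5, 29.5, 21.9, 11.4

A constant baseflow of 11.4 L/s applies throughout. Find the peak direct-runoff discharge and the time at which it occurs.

Subtracting baseflow gives direct-runoff ordinates: 0.0, 59.8, 158.2, 92.1, 53.5, 31.1, 18.1, 10.5, 0.0 L/s.
The maximum is 158.2 L/s, occurring at the reading for t = 15:30.

Q_p = 158.2 L/s at t = 15:30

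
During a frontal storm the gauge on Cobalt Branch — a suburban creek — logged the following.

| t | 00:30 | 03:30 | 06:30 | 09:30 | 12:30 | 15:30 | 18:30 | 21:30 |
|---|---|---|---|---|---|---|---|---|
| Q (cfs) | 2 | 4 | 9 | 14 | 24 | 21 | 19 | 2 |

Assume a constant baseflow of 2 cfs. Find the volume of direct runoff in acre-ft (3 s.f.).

Direct-runoff ordinates (Q − Q_b): 0.0, 2.0, 7.0, 12.0, 22.0, 19.0, 17.0, 0.0 cfs.
ΣQ_DR = 79.00 cfs.
With Δt = 3 h = 10800 s, V = ΣQ_DR · Δt = 79.00 × 10800 = 8.53 × 10^5 ft³ = 19.6 acre-ft.

V ≈ 19.6 acre-ft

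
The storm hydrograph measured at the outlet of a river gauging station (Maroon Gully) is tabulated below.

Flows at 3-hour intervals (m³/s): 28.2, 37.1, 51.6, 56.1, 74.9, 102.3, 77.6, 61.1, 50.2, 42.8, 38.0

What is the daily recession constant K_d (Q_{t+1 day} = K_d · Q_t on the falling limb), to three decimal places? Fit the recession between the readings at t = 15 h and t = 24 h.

Between t = 15 h and t = 24 h the flow falls from 102.3 to 50.2 m³/s over 3×3 h = 9 h.
Per-interval ratio K = (50.2/102.3)^(1/3) = 0.7888; K_d = K^(24/3) = 0.150.

K_d ≈ 0.150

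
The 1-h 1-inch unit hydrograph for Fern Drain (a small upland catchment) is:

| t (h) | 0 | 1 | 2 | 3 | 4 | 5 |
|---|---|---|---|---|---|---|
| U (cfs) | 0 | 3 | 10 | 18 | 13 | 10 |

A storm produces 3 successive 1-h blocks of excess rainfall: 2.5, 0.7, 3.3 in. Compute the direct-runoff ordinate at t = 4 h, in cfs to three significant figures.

Q ≈ 78.1 cfs

By discrete convolution, Q_j = Σ (P_i / 1 in) · U_{j−i}.
At t = 4 h (j=4): Q = (2.5/1)·13 + (0.7/1)·18 + (3.3/1)·10 = 78.1 cfs.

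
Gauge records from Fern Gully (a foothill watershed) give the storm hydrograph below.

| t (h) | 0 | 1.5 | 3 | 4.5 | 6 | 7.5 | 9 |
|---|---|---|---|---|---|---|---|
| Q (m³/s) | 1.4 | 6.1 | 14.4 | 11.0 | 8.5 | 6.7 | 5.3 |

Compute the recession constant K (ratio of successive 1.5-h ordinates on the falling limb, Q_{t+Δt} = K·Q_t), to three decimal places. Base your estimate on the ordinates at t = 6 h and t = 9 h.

Using the recession-limb readings at t = 6 h and t = 9 h: Q falls from 8.5 to 5.3 m³/s over 2 intervals.
K = (Q₂/Q₁)^(1/2) = (5.3/8.5)^(1/2) = 0.790.

K ≈ 0.790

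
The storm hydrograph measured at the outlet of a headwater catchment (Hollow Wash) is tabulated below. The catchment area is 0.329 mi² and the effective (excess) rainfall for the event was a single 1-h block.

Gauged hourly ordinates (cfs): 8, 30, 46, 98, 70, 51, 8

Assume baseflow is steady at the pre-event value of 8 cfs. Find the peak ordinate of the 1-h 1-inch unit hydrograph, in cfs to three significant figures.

Direct runoff: 0.0, 22.0, 38.0, 90.0, 62.0, 43.0, 0.0 cfs; ΣQ_DR = 255.0 cfs, peak = 90.0 cfs.
Runoff depth d = ΣQ_DR·Δt / A = 255.0 × 3600 / (0.329 mi²) = 1.201 in.
The 1-inch UH is the DRH scaled by (1 in)/d, so U_p = 90.0 × 1/1.201 = 74.9 cfs.

U_p ≈ 74.9 cfs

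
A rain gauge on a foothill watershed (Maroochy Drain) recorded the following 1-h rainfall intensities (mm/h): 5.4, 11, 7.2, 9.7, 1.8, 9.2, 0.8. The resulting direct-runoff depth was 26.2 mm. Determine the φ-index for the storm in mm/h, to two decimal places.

Only the 5 blocks with intensity above φ contribute runoff: 5.4, 11, 7.2, 9.7, 9.2 mm/h.
Σ(I−φ)·Δt = d  ⇒  (5.4+11+7.2+9.7+9.2 − 5φ)·1 = 26.2
φ = (42.50 − 26.2/1) / 5 = 3.26 mm/h.

φ ≈ 3.26 mm/h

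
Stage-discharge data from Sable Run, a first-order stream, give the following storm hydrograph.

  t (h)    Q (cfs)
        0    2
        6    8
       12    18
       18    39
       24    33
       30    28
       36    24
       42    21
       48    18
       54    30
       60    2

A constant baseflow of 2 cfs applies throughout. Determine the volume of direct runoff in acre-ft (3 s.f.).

V ≈ 99.7 acre-ft

Direct-runoff ordinates (Q − Q_b): 0.0, 6.0, 16.0, 37.0, 31.0, 26.0, 22.0, 19.0, 16.0, 28.0, 0.0 cfs.
ΣQ_DR = 201.0 cfs.
With Δt = 6 h = 21600 s, V = ΣQ_DR · Δt = 201.0 × 21600 = 4.34 × 10^6 ft³ = 99.7 acre-ft.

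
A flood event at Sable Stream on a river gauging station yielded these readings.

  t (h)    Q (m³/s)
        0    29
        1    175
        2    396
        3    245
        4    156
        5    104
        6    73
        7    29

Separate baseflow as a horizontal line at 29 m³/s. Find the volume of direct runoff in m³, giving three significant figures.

V ≈ 3.51 × 10^6 m³

Direct-runoff ordinates (Q − Q_b): 0.0, 146.0, 367.0, 216.0, 127.0, 75.0, 44.0, 0.0 m³/s.
ΣQ_DR = 975.0 m³/s.
With Δt = 1 h = 3600 s, V = ΣQ_DR · Δt = 975.0 × 3600 = 3.51 × 10^6 m³.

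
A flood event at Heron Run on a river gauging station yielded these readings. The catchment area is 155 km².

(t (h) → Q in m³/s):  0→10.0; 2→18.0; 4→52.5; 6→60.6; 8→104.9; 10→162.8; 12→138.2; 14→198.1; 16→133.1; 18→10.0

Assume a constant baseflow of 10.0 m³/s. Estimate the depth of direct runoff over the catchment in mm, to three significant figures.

d ≈ 36.6 mm

Direct runoff: 0.0, 8.0, 42.5, 50.6, 94.9, 152.8, 128.2, 188.1, 123.1, 0.0 m³/s; ΣQ_DR = 788.2 m³/s.
V = ΣQ_DR · Δt = 788.2 × 7200 s = 5.675 × 10^6 m³.
Over A = 155 km², depth = V / A = 36.6 mm.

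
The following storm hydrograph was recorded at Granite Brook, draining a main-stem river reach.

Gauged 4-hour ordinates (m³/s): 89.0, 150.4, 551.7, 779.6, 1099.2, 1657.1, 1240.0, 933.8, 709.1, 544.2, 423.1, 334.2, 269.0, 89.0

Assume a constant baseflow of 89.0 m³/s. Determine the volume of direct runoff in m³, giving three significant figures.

Direct-runoff ordinates (Q − Q_b): 0.0, 61.4, 462.7, 690.6, 1010.2, 1568.1, 1151.0, 844.8, 620.1, 455.2, 334.1, 245.2, 180.0, 0.0 m³/s.
ΣQ_DR = 7623 m³/s.
With Δt = 4 h = 14400 s, V = ΣQ_DR · Δt = 7623 × 14400 = 1.10 × 10^8 m³.

V ≈ 1.10 × 10^8 m³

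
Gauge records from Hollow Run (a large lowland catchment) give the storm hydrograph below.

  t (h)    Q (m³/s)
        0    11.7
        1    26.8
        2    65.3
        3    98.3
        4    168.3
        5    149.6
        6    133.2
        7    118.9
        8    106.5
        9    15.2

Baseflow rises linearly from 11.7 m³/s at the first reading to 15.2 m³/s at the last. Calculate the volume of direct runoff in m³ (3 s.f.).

V ≈ 2.73 × 10^6 m³

Direct-runoff ordinates (Q − Q_b): 0.00, 14.71, 52.82, 85.43, 155.04, 135.96, 119.17, 104.48, 91.69, 0.00 m³/s.
ΣQ_DR = 759.3 m³/s.
With Δt = 1 h = 3600 s, V = ΣQ_DR · Δt = 759.3 × 3600 = 2.73 × 10^6 m³.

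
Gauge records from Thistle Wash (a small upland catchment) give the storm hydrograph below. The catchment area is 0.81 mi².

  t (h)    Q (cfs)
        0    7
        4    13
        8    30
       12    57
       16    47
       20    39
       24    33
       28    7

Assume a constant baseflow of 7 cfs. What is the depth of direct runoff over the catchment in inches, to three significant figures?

d ≈ 1.35 in

Direct runoff: 0.0, 6.0, 23.0, 50.0, 40.0, 32.0, 26.0, 0.0 cfs; ΣQ_DR = 177.0 cfs.
V = ΣQ_DR · Δt = 177.0 × 14400 s = 2.549 × 10^6 ft³.
Over A = 0.81 mi², depth = V / A = 1.35 in.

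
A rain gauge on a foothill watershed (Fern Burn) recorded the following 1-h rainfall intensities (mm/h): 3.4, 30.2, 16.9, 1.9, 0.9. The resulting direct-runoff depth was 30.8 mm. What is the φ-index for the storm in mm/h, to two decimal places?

φ ≈ 8.15 mm/h

Only the 2 blocks with intensity above φ contribute runoff: 30.2, 16.9 mm/h.
Σ(I−φ)·Δt = d  ⇒  (30.2+16.9 − 2φ)·1 = 30.8
φ = (47.10 − 30.8/1) / 2 = 8.15 mm/h.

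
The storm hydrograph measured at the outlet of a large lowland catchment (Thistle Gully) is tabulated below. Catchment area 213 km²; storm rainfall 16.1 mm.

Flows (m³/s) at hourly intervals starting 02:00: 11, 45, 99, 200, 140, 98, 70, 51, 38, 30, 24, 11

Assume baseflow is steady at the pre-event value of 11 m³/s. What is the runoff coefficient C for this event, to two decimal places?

ΣQ_DR = 685.0 m³/s; V = ΣQ_DR·Δt = 2.466 × 10^6 m³.
Runoff depth d = V / A = 11.58 mm.
C = d / P = 11.58 / 16.1 = 0.72.

C ≈ 0.72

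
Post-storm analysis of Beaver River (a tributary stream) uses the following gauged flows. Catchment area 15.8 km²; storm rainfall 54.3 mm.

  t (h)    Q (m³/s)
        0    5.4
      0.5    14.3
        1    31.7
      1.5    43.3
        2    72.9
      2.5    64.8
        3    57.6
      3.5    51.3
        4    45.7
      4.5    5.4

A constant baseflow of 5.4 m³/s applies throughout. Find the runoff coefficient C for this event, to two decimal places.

C ≈ 0.71

ΣQ_DR = 338.4 m³/s; V = ΣQ_DR·Δt = 6.091 × 10^5 m³.
Runoff depth d = V / A = 38.55 mm.
C = d / P = 38.55 / 54.3 = 0.71.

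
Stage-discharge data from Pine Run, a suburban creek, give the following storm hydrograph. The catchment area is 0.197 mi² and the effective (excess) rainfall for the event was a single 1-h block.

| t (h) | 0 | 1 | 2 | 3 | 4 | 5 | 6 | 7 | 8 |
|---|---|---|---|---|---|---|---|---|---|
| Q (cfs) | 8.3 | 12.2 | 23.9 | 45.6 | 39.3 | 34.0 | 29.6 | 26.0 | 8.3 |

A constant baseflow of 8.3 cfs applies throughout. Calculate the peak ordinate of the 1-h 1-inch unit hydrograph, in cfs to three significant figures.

Direct runoff: 0.0, 3.9, 15.6, 37.3, 31.0, 25.7, 21.3, 17.7, 0.0 cfs; ΣQ_DR = 152.5 cfs, peak = 37.3 cfs.
Runoff depth d = ΣQ_DR·Δt / A = 152.5 × 3600 / (0.197 mi²) = 1.200 in.
The 1-inch UH is the DRH scaled by (1 in)/d, so U_p = 37.3 × 1/1.200 = 31.1 cfs.

U_p ≈ 31.1 cfs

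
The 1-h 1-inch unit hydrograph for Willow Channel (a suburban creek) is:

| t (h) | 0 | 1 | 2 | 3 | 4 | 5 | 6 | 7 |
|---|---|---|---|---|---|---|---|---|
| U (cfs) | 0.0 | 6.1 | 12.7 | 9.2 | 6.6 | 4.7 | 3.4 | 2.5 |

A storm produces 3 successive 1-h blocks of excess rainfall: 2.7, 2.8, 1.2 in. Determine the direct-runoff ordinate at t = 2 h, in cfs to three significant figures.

Q ≈ 51.4 cfs

By discrete convolution, Q_j = Σ (P_i / 1 in) · U_{j−i}.
At t = 2 h (j=2): Q = (2.7/1)·12.7 + (2.8/1)·6.1 + (1.2/1)·0.0 = 51.4 cfs.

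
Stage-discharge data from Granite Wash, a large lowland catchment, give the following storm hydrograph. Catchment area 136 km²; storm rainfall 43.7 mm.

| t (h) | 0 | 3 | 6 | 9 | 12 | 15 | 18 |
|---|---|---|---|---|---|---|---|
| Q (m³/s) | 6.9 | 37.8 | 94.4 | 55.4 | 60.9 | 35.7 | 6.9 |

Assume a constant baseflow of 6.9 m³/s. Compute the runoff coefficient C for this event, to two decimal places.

C ≈ 0.45

ΣQ_DR = 249.7 m³/s; V = ΣQ_DR·Δt = 2.697 × 10^6 m³.
Runoff depth d = V / A = 19.83 mm.
C = d / P = 19.83 / 43.7 = 0.45.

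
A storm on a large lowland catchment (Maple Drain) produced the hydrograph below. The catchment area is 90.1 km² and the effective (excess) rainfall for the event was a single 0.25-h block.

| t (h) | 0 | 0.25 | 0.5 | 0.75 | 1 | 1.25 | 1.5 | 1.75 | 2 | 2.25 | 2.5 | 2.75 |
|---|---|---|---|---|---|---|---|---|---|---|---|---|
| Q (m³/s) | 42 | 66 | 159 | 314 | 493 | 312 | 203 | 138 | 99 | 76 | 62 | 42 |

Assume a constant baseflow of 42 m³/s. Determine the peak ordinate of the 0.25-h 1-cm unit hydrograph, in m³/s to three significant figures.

U_p ≈ 301 m³/s

Direct runoff: 0.0, 24.0, 117.0, 272.0, 451.0, 270.0, 161.0, 96.0, 57.0, 34.0, 20.0, 0.0 m³/s; ΣQ_DR = 1502 m³/s, peak = 451.0 m³/s.
Runoff depth d = ΣQ_DR·Δt / A = 1502 × 900 / (90.1 km²) = 15.00 mm.
The 1-cm UH is the DRH scaled by (10 mm)/d, so U_p = 451.0 × 10/15.00 = 301 m³/s.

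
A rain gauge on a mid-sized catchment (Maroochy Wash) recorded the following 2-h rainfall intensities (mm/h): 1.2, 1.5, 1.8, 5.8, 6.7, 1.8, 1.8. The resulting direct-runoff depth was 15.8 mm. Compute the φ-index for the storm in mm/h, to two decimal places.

Only the 2 blocks with intensity above φ contribute runoff: 5.8, 6.7 mm/h.
Σ(I−φ)·Δt = d  ⇒  (5.8+6.7 − 2φ)·2 = 15.8
φ = (12.50 − 15.8/2) / 2 = 2.30 mm/h.

φ ≈ 2.30 mm/h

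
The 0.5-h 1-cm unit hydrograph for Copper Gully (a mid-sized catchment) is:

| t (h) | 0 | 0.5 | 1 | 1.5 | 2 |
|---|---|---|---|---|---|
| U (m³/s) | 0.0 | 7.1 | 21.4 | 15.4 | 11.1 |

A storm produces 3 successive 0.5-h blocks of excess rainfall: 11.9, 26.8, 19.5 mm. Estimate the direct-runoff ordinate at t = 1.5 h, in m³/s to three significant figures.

Q ≈ 89.5 m³/s

By discrete convolution, Q_j = Σ (P_i / 10 mm) · U_{j−i}.
At t = 1.5 h (j=3): Q = (11.9/10)·15.4 + (26.8/10)·21.4 + (19.5/10)·7.1 = 89.5 m³/s.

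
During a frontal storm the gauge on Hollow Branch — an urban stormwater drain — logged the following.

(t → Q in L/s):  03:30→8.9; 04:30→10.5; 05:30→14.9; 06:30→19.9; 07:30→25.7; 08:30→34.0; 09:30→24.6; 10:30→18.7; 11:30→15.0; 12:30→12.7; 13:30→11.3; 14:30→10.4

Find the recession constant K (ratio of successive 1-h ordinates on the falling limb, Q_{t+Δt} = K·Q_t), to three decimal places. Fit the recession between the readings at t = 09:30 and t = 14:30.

K ≈ 0.842

Using the recession-limb readings at t = 09:30 and t = 14:30: Q falls from 24.6 to 10.4 L/s over 5 intervals.
K = (Q₂/Q₁)^(1/5) = (10.4/24.6)^(1/5) = 0.842.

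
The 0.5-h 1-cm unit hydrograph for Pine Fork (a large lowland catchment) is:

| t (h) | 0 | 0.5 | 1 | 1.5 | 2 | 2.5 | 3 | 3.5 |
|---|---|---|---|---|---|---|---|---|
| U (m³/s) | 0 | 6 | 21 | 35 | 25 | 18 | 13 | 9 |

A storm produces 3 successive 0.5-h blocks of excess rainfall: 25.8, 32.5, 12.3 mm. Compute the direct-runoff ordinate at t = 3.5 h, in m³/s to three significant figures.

By discrete convolution, Q_j = Σ (P_i / 10 mm) · U_{j−i}.
At t = 3.5 h (j=7): Q = (25.8/10)·9 + (32.5/10)·13 + (12.3/10)·18 = 87.6 m³/s.

Q ≈ 87.6 m³/s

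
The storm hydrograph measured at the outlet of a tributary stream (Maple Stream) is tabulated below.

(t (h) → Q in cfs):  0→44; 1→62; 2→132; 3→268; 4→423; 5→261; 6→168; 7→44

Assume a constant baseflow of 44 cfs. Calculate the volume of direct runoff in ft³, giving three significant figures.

V ≈ 3.78 × 10^6 ft³

Direct-runoff ordinates (Q − Q_b): 0.0, 18.0, 88.0, 224.0, 379.0, 217.0, 124.0, 0.0 cfs.
ΣQ_DR = 1050 cfs.
With Δt = 1 h = 3600 s, V = ΣQ_DR · Δt = 1050 × 3600 = 3.78 × 10^6 ft³.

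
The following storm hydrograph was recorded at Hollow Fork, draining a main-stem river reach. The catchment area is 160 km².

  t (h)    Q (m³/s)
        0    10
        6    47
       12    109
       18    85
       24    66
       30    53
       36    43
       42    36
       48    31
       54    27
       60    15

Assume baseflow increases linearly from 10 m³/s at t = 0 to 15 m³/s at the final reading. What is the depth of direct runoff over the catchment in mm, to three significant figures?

d ≈ 51.9 mm

Direct runoff: 0.00, 36.50, 98.00, 73.50, 54.00, 40.50, 30.00, 22.50, 17.00, 12.50, 0.00 m³/s; ΣQ_DR = 384.5 m³/s.
V = ΣQ_DR · Δt = 384.5 × 21600 s = 8.305 × 10^6 m³.
Over A = 160 km², depth = V / A = 51.9 mm.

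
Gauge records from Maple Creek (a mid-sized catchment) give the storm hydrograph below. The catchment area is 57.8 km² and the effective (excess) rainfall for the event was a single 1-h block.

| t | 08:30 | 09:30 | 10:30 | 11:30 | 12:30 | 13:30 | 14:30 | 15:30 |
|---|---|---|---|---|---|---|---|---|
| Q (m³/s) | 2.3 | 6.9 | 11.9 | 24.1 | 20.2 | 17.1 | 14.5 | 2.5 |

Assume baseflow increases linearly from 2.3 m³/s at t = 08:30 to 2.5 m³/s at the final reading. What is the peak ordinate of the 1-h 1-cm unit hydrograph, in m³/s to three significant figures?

Direct runoff: 0.00, 4.57, 9.54, 21.71, 17.79, 14.66, 12.03, 0.00 m³/s; ΣQ_DR = 80.30 m³/s, peak = 21.71 m³/s.
Runoff depth d = ΣQ_DR·Δt / A = 80.30 × 3600 / (57.8 km²) = 5.001 mm.
The 1-cm UH is the DRH scaled by (10 mm)/d, so U_p = 21.71 × 10/5.001 = 43.4 m³/s.

U_p ≈ 43.4 m³/s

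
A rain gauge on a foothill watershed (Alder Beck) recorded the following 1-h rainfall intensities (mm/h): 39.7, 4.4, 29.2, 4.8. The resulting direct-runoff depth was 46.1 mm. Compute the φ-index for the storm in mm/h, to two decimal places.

Only the 2 blocks with intensity above φ contribute runoff: 39.7, 29.2 mm/h.
Σ(I−φ)·Δt = d  ⇒  (39.7+29.2 − 2φ)·1 = 46.1
φ = (68.90 − 46.1/1) / 2 = 11.40 mm/h.

φ ≈ 11.40 mm/h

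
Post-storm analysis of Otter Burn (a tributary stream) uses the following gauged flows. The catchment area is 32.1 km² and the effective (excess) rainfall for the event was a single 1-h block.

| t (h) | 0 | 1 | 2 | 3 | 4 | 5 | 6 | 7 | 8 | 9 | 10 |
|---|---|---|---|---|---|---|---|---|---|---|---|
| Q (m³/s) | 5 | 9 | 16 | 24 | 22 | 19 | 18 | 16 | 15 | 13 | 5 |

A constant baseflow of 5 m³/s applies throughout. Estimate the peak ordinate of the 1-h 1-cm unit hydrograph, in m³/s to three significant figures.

Direct runoff: 0.0, 4.0, 11.0, 19.0, 17.0, 14.0, 13.0, 11.0, 10.0, 8.0, 0.0 m³/s; ΣQ_DR = 107.0 m³/s, peak = 19.0 m³/s.
Runoff depth d = ΣQ_DR·Δt / A = 107.0 × 3600 / (32.1 km²) = 12.00 mm.
The 1-cm UH is the DRH scaled by (10 mm)/d, so U_p = 19.0 × 10/12.00 = 15.8 m³/s.

U_p ≈ 15.8 m³/s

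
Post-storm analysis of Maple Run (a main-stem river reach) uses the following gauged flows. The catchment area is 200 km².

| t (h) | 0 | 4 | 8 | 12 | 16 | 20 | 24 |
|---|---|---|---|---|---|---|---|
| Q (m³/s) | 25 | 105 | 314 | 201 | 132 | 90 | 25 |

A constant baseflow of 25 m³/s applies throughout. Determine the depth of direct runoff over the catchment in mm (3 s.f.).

d ≈ 51.6 mm

Direct runoff: 0.0, 80.0, 289.0, 176.0, 107.0, 65.0, 0.0 m³/s; ΣQ_DR = 717.0 m³/s.
V = ΣQ_DR · Δt = 717.0 × 14400 s = 1.032 × 10^7 m³.
Over A = 200 km², depth = V / A = 51.6 mm.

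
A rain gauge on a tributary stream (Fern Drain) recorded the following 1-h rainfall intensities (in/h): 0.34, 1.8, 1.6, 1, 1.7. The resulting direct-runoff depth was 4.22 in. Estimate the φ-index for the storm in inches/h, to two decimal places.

Only the 4 blocks with intensity above φ contribute runoff: 1.8, 1.6, 1, 1.7 in/h.
Σ(I−φ)·Δt = d  ⇒  (1.8+1.6+1+1.7 − 4φ)·1 = 4.22
φ = (6.100 − 4.22/1) / 4 = 0.47 in/h.

φ ≈ 0.47 in/h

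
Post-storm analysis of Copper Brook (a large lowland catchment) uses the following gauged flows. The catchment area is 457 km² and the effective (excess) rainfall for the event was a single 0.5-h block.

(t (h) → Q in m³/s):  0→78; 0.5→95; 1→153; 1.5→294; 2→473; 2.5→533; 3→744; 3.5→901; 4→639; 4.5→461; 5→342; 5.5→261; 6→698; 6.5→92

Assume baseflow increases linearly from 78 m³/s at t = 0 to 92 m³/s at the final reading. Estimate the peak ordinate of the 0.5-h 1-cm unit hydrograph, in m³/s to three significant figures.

Direct runoff: 0.00, 15.92, 72.85, 212.77, 390.69, 449.62, 659.54, 815.46, 552.38, 373.31, 253.23, 171.15, 607.08, 0.00 m³/s; ΣQ_DR = 4574 m³/s, peak = 815.46 m³/s.
Runoff depth d = ΣQ_DR·Δt / A = 4574 × 1800 / (457 km²) = 18.02 mm.
The 1-cm UH is the DRH scaled by (10 mm)/d, so U_p = 815.46 × 10/18.02 = 453 m³/s.

U_p ≈ 453 m³/s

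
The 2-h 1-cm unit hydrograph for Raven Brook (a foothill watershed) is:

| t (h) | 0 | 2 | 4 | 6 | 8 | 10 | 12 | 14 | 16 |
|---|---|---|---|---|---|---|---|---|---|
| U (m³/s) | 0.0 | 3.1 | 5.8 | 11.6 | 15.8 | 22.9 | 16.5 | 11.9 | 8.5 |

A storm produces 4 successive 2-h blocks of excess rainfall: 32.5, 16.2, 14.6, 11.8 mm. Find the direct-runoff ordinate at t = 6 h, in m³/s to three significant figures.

Q ≈ 51.6 m³/s

By discrete convolution, Q_j = Σ (P_i / 10 mm) · U_{j−i}.
At t = 6 h (j=3): Q = (32.5/10)·11.6 + (16.2/10)·5.8 + (14.6/10)·3.1 + (11.8/10)·0.0 = 51.6 m³/s.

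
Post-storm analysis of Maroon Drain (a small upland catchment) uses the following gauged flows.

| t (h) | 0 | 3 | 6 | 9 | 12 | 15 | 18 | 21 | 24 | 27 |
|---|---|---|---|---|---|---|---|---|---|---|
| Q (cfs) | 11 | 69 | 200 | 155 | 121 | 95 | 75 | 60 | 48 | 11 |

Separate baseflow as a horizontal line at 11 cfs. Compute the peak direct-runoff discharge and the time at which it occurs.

Subtracting baseflow gives direct-runoff ordinates: 0.0, 58.0, 189.0, 144.0, 110.0, 84.0, 64.0, 49.0, 37.0, 0.0 cfs.
The maximum is 189.0 cfs, occurring at the reading for t = 6 h.

Q_p = 189.0 cfs at t = 6 h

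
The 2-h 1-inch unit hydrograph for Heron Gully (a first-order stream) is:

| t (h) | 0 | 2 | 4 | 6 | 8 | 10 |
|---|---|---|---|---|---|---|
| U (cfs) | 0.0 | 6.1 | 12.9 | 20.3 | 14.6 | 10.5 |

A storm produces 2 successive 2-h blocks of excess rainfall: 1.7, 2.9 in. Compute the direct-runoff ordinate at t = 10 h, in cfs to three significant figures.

Q ≈ 60.2 cfs

By discrete convolution, Q_j = Σ (P_i / 1 in) · U_{j−i}.
At t = 10 h (j=5): Q = (1.7/1)·10.5 + (2.9/1)·14.6 = 60.2 cfs.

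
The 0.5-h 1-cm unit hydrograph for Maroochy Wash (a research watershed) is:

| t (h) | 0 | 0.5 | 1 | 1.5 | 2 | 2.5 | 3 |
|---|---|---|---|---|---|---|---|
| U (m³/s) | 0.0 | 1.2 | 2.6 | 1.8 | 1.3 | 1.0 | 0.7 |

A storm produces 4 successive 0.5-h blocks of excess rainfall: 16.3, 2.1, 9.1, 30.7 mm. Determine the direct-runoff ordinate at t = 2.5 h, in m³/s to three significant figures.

By discrete convolution, Q_j = Σ (P_i / 10 mm) · U_{j−i}.
At t = 2.5 h (j=5): Q = (16.3/10)·1.0 + (2.1/10)·1.3 + (9.1/10)·1.8 + (30.7/10)·2.6 = 11.5 m³/s.

Q ≈ 11.5 m³/s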